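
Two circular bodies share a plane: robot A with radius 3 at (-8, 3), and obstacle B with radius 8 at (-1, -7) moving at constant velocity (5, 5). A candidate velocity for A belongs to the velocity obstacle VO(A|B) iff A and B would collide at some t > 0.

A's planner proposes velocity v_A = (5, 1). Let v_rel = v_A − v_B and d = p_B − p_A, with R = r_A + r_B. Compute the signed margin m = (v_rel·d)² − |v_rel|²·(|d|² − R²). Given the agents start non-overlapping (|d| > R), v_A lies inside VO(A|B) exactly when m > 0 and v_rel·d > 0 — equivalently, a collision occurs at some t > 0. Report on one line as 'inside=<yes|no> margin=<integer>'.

d = (7, -10),  |d|² = 149;  R = 3+8 = 11,  c = 149−11² = 28
v_rel = (0, -4),  |v_rel|² = 16;  v_rel·d = (0)·(7) + (-4)·(-10) = 40
16·t² − 80·t + 28 = 0  ⇒  m = 40² − 16·28 = 1152
m = 1152 > 0,  v_rel·d = 40 > 0  ⇒  inside

inside=yes margin=1152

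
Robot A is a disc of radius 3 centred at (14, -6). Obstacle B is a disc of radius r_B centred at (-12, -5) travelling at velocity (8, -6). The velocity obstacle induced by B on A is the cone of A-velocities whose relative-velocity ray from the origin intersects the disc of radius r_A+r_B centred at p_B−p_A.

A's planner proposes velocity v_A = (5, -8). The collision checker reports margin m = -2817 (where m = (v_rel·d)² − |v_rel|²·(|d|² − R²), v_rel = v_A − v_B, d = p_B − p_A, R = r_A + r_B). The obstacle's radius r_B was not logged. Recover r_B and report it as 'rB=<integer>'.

m = -2817
d = (-26, 1);  v_rel = (-3, -2),  |v_rel|² = 13
v_rel×d = (-3)·(1) − (-2)·(-26) = -55
since m = R²·13 − (-55)²:  R² = (3025 + -2817) / 13 = 16
R = √16 = 4  ⇒  r_B = 4 − 3 = 1

rB=1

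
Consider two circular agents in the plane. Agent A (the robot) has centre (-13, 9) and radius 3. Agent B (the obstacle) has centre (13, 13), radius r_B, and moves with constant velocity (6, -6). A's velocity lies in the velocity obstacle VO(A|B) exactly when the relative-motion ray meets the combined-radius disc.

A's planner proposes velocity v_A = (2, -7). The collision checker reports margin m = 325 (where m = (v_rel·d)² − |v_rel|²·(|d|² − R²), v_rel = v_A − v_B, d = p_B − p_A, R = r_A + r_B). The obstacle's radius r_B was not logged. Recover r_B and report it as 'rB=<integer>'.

m = 325
d = (26, 4);  v_rel = (-4, -1),  |v_rel|² = 17
v_rel×d = (-4)·(4) − (-1)·(26) = 10
since m = R²·17 − 10²:  R² = (100 + 325) / 17 = 25
R = √25 = 5  ⇒  r_B = 5 − 3 = 2

rB=2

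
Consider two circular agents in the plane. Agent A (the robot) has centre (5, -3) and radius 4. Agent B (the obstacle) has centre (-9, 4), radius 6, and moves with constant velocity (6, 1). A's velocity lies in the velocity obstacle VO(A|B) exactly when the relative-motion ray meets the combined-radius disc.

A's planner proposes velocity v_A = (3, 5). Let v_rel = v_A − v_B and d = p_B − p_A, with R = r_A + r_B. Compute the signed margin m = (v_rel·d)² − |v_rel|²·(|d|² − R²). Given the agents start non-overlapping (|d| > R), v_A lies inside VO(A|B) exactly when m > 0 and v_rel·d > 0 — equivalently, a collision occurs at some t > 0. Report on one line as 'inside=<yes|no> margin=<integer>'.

d = (-14, 7),  |d|² = 245;  R = 4+6 = 10,  c = 245−10² = 145
v_rel = (-3, 4),  |v_rel|² = 25;  v_rel·d = (-3)·(-14) + (4)·(7) = 70
25·t² − 140·t + 145 = 0  ⇒  m = 70² − 25·145 = 1275
m = 1275 > 0,  v_rel·d = 70 > 0  ⇒  inside

inside=yes margin=1275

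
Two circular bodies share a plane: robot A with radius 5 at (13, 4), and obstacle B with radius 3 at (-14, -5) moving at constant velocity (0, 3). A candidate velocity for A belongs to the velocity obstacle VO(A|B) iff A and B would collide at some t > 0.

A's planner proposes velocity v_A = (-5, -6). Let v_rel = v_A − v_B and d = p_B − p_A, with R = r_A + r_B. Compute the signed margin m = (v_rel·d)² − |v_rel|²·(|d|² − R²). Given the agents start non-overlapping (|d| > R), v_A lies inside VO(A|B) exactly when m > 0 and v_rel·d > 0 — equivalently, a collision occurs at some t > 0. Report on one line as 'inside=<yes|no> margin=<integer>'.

d = (-27, -9),  |d|² = 810;  R = 5+3 = 8,  c = 810−8² = 746
v_rel = (-5, -9),  |v_rel|² = 106;  v_rel·d = (-5)·(-27) + (-9)·(-9) = 216
106·t² − 432·t + 746 = 0  ⇒  m = 216² − 106·746 = -32420
m = -32420 < 0,  v_rel·d = 216 > 0  ⇒  outside

inside=no margin=-32420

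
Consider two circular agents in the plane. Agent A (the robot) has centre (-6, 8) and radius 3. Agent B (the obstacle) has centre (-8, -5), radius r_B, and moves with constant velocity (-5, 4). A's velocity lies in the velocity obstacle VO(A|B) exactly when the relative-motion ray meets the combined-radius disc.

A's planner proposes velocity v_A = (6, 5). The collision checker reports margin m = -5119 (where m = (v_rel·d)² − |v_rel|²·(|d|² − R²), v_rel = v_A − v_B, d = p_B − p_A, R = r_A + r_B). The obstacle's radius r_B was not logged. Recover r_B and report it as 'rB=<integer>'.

m = -5119
d = (-2, -13);  v_rel = (11, 1),  |v_rel|² = 122
v_rel×d = (11)·(-13) − (1)·(-2) = -141
since m = R²·122 − (-141)²:  R² = (19881 + -5119) / 122 = 121
R = √121 = 11  ⇒  r_B = 11 − 3 = 8

rB=8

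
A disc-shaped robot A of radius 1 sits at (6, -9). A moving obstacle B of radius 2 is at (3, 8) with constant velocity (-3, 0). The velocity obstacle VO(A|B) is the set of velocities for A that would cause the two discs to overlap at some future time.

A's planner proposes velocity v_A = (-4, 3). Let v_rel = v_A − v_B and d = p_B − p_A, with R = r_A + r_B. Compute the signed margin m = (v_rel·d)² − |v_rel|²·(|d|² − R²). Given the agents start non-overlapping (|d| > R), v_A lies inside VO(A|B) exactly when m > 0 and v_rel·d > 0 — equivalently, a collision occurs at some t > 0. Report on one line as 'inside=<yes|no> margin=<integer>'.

d = (-3, 17),  |d|² = 298;  R = 1+2 = 3,  c = 298−3² = 289
v_rel = (-1, 3),  |v_rel|² = 10;  v_rel·d = (-1)·(-3) + (3)·(17) = 54
10·t² − 108·t + 289 = 0  ⇒  m = 54² − 10·289 = 26
m = 26 > 0,  v_rel·d = 54 > 0  ⇒  inside

inside=yes margin=26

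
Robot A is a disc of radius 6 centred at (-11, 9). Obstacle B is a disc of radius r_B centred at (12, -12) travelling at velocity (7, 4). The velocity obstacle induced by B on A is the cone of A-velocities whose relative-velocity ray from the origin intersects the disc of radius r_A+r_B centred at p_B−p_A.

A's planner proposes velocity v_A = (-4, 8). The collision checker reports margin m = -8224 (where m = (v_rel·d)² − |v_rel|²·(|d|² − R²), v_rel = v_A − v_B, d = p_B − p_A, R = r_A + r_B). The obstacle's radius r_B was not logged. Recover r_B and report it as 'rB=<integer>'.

m = -8224
d = (23, -21);  v_rel = (-11, 4),  |v_rel|² = 137
v_rel×d = (-11)·(-21) − (4)·(23) = 139
since m = R²·137 − 139²:  R² = (19321 + -8224) / 137 = 81
R = √81 = 9  ⇒  r_B = 9 − 6 = 3

rB=3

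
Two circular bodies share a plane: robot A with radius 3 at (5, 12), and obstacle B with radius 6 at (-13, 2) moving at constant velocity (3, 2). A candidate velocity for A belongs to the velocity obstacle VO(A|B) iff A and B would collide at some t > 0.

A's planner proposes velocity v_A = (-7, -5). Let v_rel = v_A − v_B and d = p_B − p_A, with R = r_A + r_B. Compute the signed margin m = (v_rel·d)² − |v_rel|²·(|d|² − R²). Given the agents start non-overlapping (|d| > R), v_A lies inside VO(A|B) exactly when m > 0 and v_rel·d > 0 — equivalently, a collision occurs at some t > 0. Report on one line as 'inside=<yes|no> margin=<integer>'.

d = (-18, -10),  |d|² = 424;  R = 3+6 = 9,  c = 424−9² = 343
v_rel = (-10, -7),  |v_rel|² = 149;  v_rel·d = (-10)·(-18) + (-7)·(-10) = 250
149·t² − 500·t + 343 = 0  ⇒  m = 250² − 149·343 = 11393
m = 11393 > 0,  v_rel·d = 250 > 0  ⇒  inside

inside=yes margin=11393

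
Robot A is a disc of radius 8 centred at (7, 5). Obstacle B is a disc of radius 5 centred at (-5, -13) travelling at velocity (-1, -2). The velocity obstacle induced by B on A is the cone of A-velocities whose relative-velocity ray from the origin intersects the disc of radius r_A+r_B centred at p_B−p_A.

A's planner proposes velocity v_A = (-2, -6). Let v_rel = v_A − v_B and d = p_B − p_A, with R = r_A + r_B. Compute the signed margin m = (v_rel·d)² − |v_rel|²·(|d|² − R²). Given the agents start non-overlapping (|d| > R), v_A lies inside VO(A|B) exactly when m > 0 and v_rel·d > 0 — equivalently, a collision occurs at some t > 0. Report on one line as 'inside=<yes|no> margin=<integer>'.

d = (-12, -18),  |d|² = 468;  R = 8+5 = 13,  c = 468−13² = 299
v_rel = (-1, -4),  |v_rel|² = 17;  v_rel·d = (-1)·(-12) + (-4)·(-18) = 84
17·t² − 168·t + 299 = 0  ⇒  m = 84² − 17·299 = 1973
m = 1973 > 0,  v_rel·d = 84 > 0  ⇒  inside

inside=yes margin=1973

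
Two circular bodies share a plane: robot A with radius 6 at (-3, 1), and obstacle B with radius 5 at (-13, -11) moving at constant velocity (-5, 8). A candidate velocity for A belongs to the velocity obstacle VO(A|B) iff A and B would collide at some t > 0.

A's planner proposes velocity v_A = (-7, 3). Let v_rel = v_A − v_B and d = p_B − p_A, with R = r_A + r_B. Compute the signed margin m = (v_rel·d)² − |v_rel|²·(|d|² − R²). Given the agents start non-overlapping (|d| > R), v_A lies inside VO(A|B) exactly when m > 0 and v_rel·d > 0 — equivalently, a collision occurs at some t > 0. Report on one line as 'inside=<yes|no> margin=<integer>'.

d = (-10, -12),  |d|² = 244;  R = 6+5 = 11,  c = 244−11² = 123
v_rel = (-2, -5),  |v_rel|² = 29;  v_rel·d = (-2)·(-10) + (-5)·(-12) = 80
29·t² − 160·t + 123 = 0  ⇒  m = 80² − 29·123 = 2833
m = 2833 > 0,  v_rel·d = 80 > 0  ⇒  inside

inside=yes margin=2833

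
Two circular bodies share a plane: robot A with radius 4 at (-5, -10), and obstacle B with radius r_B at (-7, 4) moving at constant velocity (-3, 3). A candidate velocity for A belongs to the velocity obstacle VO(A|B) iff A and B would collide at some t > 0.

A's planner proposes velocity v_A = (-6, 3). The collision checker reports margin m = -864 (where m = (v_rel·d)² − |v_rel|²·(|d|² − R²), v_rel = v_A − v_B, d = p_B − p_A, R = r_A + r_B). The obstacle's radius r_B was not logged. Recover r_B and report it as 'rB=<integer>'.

m = -864
d = (-2, 14);  v_rel = (-3, 0),  |v_rel|² = 9
v_rel×d = (-3)·(14) − (0)·(-2) = -42
since m = R²·9 − (-42)²:  R² = (1764 + -864) / 9 = 100
R = √100 = 10  ⇒  r_B = 10 − 4 = 6

rB=6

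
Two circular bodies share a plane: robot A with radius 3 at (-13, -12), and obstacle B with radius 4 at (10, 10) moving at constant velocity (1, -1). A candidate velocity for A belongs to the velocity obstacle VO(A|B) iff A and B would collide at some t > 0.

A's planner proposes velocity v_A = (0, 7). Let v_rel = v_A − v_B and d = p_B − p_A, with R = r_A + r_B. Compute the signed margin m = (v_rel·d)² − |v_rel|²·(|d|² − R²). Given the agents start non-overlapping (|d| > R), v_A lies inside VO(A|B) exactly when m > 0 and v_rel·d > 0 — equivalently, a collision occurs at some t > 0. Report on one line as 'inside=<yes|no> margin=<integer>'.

d = (23, 22),  |d|² = 1013;  R = 3+4 = 7,  c = 1013−7² = 964
v_rel = (-1, 8),  |v_rel|² = 65;  v_rel·d = (-1)·(23) + (8)·(22) = 153
65·t² − 306·t + 964 = 0  ⇒  m = 153² − 65·964 = -39251
m = -39251 < 0,  v_rel·d = 153 > 0  ⇒  outside

inside=no margin=-39251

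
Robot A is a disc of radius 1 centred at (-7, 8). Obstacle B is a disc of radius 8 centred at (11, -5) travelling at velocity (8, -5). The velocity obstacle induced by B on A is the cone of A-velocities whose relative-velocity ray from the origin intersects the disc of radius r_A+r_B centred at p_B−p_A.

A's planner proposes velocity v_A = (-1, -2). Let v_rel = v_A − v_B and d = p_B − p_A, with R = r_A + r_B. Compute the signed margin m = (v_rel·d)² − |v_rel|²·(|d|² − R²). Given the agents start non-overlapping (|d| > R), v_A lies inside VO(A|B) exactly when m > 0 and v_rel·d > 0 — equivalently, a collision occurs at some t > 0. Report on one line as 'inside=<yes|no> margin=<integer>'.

d = (18, -13),  |d|² = 493;  R = 1+8 = 9,  c = 493−9² = 412
v_rel = (-9, 3),  |v_rel|² = 90;  v_rel·d = (-9)·(18) + (3)·(-13) = -201
90·t² + 402·t + 412 = 0  ⇒  m = (-201)² − 90·412 = 3321
m = 3321 > 0,  v_rel·d = -201 < 0  ⇒  outside

inside=no margin=3321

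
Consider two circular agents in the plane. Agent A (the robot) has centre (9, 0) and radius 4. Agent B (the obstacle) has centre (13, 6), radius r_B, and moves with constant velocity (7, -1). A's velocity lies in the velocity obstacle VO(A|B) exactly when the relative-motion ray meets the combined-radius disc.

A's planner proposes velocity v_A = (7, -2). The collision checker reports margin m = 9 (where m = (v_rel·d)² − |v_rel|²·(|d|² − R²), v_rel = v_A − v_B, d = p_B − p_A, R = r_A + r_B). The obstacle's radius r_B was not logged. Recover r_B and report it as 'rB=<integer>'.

m = 9
d = (4, 6);  v_rel = (0, -1),  |v_rel|² = 1
v_rel×d = (0)·(6) − (-1)·(4) = 4
since m = R²·1 − 4²:  R² = (16 + 9) / 1 = 25
R = √25 = 5  ⇒  r_B = 5 − 4 = 1

rB=1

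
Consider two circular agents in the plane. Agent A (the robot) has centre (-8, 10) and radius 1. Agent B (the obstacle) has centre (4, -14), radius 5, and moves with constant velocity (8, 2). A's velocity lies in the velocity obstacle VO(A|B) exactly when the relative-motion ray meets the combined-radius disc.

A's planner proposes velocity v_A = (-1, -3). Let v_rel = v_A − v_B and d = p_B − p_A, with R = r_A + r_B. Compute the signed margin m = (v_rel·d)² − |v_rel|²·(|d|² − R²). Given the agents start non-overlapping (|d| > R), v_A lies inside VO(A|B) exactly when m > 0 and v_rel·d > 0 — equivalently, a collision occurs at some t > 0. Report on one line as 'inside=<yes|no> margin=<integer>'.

d = (12, -24),  |d|² = 720;  R = 1+5 = 6,  c = 720−6² = 684
v_rel = (-9, -5),  |v_rel|² = 106;  v_rel·d = (-9)·(12) + (-5)·(-24) = 12
106·t² − 24·t + 684 = 0  ⇒  m = 12² − 106·684 = -72360
m = -72360 < 0,  v_rel·d = 12 > 0  ⇒  outside

inside=no margin=-72360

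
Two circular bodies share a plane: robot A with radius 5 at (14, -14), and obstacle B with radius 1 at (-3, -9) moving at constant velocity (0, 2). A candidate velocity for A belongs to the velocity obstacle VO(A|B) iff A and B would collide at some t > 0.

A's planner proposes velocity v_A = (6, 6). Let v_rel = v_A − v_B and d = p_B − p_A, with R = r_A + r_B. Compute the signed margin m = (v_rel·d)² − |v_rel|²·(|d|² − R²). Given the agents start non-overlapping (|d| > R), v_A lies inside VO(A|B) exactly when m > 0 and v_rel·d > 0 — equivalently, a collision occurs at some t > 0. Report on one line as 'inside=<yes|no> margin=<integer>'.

d = (-17, 5),  |d|² = 314;  R = 5+1 = 6,  c = 314−6² = 278
v_rel = (6, 4),  |v_rel|² = 52;  v_rel·d = (6)·(-17) + (4)·(5) = -82
52·t² + 164·t + 278 = 0  ⇒  m = (-82)² − 52·278 = -7732
m = -7732 < 0,  v_rel·d = -82 < 0  ⇒  outside

inside=no margin=-7732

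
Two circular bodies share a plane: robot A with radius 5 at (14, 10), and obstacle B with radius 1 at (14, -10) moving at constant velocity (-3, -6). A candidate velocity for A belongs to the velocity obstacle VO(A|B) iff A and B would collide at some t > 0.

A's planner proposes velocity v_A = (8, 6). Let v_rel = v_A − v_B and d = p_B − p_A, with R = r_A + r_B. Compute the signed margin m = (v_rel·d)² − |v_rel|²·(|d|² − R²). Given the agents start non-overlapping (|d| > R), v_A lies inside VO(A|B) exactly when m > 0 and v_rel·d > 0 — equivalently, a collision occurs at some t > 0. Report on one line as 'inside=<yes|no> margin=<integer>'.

d = (0, -20),  |d|² = 400;  R = 5+1 = 6,  c = 400−6² = 364
v_rel = (11, 12),  |v_rel|² = 265;  v_rel·d = (11)·(0) + (12)·(-20) = -240
265·t² + 480·t + 364 = 0  ⇒  m = (-240)² − 265·364 = -38860
m = -38860 < 0,  v_rel·d = -240 < 0  ⇒  outside

inside=no margin=-38860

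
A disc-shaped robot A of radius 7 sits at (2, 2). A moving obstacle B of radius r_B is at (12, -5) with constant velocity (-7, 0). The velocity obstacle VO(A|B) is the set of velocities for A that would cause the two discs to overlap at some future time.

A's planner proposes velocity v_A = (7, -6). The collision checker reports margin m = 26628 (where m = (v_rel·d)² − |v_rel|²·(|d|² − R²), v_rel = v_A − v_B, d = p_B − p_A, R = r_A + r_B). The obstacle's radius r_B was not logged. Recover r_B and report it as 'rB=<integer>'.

m = 26628
d = (10, -7);  v_rel = (14, -6),  |v_rel|² = 232
v_rel×d = (14)·(-7) − (-6)·(10) = -38
since m = R²·232 − (-38)²:  R² = (1444 + 26628) / 232 = 121
R = √121 = 11  ⇒  r_B = 11 − 7 = 4

rB=4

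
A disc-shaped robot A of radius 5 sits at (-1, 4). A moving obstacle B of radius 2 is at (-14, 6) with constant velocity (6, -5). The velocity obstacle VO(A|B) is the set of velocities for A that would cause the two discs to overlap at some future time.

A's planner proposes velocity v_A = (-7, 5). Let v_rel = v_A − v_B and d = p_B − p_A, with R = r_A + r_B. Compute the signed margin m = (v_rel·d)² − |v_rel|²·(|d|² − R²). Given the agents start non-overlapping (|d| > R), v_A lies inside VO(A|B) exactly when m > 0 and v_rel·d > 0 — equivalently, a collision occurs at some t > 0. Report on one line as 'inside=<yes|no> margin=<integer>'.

d = (-13, 2),  |d|² = 173;  R = 5+2 = 7,  c = 173−7² = 124
v_rel = (-13, 10),  |v_rel|² = 269;  v_rel·d = (-13)·(-13) + (10)·(2) = 189
269·t² − 378·t + 124 = 0  ⇒  m = 189² − 269·124 = 2365
m = 2365 > 0,  v_rel·d = 189 > 0  ⇒  inside

inside=yes margin=2365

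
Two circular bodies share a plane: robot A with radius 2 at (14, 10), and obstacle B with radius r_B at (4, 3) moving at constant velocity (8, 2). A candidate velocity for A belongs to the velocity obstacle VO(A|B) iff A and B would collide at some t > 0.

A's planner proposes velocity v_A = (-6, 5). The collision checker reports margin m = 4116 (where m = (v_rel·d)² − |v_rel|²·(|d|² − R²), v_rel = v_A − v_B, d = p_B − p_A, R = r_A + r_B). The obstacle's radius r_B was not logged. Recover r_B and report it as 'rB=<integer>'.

m = 4116
d = (-10, -7);  v_rel = (-14, 3),  |v_rel|² = 205
v_rel×d = (-14)·(-7) − (3)·(-10) = 128
since m = R²·205 − 128²:  R² = (16384 + 4116) / 205 = 100
R = √100 = 10  ⇒  r_B = 10 − 2 = 8

rB=8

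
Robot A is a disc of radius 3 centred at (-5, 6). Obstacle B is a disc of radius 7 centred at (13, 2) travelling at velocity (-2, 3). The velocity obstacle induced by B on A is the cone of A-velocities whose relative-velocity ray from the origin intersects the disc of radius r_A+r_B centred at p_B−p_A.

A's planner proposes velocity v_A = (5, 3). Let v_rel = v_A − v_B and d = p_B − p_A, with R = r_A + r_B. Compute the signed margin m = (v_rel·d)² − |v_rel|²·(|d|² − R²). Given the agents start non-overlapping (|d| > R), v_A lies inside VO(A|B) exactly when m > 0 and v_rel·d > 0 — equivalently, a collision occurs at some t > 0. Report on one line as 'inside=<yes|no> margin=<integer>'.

d = (18, -4),  |d|² = 340;  R = 3+7 = 10,  c = 340−10² = 240
v_rel = (7, 0),  |v_rel|² = 49;  v_rel·d = (7)·(18) + (0)·(-4) = 126
49·t² − 252·t + 240 = 0  ⇒  m = 126² − 49·240 = 4116
m = 4116 > 0,  v_rel·d = 126 > 0  ⇒  inside

inside=yes margin=4116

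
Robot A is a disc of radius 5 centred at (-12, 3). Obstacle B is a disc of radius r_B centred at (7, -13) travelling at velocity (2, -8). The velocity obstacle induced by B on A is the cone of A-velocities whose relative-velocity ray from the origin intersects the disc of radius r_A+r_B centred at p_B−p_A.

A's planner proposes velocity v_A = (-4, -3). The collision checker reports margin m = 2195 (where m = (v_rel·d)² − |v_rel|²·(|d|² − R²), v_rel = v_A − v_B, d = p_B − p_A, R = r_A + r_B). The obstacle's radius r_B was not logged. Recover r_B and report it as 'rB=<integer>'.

m = 2195
d = (19, -16);  v_rel = (-6, 5),  |v_rel|² = 61
v_rel×d = (-6)·(-16) − (5)·(19) = 1
since m = R²·61 − 1²:  R² = (1 + 2195) / 61 = 36
R = √36 = 6  ⇒  r_B = 6 − 5 = 1

rB=1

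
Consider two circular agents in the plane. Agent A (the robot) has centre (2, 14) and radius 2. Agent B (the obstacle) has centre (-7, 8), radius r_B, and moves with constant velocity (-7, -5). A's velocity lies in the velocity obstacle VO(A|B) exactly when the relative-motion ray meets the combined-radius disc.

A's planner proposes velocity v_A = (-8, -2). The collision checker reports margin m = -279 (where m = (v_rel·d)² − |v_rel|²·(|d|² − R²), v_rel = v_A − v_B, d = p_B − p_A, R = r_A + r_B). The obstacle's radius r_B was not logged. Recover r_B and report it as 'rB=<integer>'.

m = -279
d = (-9, -6);  v_rel = (-1, 3),  |v_rel|² = 10
v_rel×d = (-1)·(-6) − (3)·(-9) = 33
since m = R²·10 − 33²:  R² = (1089 + -279) / 10 = 81
R = √81 = 9  ⇒  r_B = 9 − 2 = 7

rB=7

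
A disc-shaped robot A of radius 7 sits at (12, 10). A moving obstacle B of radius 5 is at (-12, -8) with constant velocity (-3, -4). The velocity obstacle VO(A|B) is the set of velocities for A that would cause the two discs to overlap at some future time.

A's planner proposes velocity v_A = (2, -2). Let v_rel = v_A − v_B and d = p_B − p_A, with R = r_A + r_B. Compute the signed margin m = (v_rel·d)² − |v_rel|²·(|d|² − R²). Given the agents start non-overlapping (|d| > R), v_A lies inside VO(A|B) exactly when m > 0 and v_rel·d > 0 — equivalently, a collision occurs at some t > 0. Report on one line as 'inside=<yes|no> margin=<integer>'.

d = (-24, -18),  |d|² = 900;  R = 7+5 = 12,  c = 900−12² = 756
v_rel = (5, 2),  |v_rel|² = 29;  v_rel·d = (5)·(-24) + (2)·(-18) = -156
29·t² + 312·t + 756 = 0  ⇒  m = (-156)² − 29·756 = 2412
m = 2412 > 0,  v_rel·d = -156 < 0  ⇒  outside

inside=no margin=2412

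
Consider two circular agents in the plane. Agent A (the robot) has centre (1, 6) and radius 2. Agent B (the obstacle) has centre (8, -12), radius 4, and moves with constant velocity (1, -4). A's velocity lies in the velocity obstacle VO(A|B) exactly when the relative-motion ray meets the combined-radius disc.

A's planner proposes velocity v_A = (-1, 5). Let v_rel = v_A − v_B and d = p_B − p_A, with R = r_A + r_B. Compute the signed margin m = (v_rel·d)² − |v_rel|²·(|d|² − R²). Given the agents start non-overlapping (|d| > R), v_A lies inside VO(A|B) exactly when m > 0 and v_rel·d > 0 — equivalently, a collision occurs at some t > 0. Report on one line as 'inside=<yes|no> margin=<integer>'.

d = (7, -18),  |d|² = 373;  R = 2+4 = 6,  c = 373−6² = 337
v_rel = (-2, 9),  |v_rel|² = 85;  v_rel·d = (-2)·(7) + (9)·(-18) = -176
85·t² + 352·t + 337 = 0  ⇒  m = (-176)² − 85·337 = 2331
m = 2331 > 0,  v_rel·d = -176 < 0  ⇒  outside

inside=no margin=2331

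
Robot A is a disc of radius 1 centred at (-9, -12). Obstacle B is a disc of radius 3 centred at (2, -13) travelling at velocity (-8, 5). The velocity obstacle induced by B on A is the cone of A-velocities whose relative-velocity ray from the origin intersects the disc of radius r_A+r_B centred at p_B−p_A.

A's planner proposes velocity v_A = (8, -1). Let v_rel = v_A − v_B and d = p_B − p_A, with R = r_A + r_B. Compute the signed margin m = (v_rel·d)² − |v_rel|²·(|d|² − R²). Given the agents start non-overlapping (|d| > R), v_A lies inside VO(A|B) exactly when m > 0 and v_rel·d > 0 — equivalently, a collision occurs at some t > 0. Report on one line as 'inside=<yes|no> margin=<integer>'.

d = (11, -1),  |d|² = 122;  R = 1+3 = 4,  c = 122−4² = 106
v_rel = (16, -6),  |v_rel|² = 292;  v_rel·d = (16)·(11) + (-6)·(-1) = 182
292·t² − 364·t + 106 = 0  ⇒  m = 182² − 292·106 = 2172
m = 2172 > 0,  v_rel·d = 182 > 0  ⇒  inside

inside=yes margin=2172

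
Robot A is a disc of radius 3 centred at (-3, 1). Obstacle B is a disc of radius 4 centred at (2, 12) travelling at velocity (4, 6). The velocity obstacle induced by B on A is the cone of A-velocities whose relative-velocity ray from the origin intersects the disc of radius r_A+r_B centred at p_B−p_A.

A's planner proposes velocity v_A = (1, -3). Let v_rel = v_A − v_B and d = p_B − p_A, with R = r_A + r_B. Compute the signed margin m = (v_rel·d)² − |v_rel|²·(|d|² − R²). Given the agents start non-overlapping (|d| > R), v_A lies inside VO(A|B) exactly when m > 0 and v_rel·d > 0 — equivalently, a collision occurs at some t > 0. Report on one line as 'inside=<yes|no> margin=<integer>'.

d = (5, 11),  |d|² = 146;  R = 3+4 = 7,  c = 146−7² = 97
v_rel = (-3, -9),  |v_rel|² = 90;  v_rel·d = (-3)·(5) + (-9)·(11) = -114
90·t² + 228·t + 97 = 0  ⇒  m = (-114)² − 90·97 = 4266
m = 4266 > 0,  v_rel·d = -114 < 0  ⇒  outside

inside=no margin=4266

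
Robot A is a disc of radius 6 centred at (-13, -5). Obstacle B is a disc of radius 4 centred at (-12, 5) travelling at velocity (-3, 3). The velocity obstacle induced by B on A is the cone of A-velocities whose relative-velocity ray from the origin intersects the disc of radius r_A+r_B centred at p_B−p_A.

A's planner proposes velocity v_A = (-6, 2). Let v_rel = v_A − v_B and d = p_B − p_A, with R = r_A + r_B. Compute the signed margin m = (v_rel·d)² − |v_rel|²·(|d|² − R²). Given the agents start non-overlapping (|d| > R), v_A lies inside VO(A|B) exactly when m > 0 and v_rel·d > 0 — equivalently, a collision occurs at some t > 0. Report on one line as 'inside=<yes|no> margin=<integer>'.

d = (1, 10),  |d|² = 101;  R = 6+4 = 10,  c = 101−10² = 1
v_rel = (-3, -1),  |v_rel|² = 10;  v_rel·d = (-3)·(1) + (-1)·(10) = -13
10·t² + 26·t + 1 = 0  ⇒  m = (-13)² − 10·1 = 159
m = 159 > 0,  v_rel·d = -13 < 0  ⇒  outside

inside=no margin=159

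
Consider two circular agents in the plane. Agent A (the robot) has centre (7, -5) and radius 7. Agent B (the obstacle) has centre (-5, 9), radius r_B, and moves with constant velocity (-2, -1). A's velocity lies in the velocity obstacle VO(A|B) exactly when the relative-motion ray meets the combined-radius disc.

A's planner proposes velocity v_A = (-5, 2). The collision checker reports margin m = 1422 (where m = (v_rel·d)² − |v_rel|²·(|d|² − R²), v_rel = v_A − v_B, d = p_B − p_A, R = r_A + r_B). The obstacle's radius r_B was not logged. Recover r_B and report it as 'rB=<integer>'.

m = 1422
d = (-12, 14);  v_rel = (-3, 3),  |v_rel|² = 18
v_rel×d = (-3)·(14) − (3)·(-12) = -6
since m = R²·18 − (-6)²:  R² = (36 + 1422) / 18 = 81
R = √81 = 9  ⇒  r_B = 9 − 7 = 2

rB=2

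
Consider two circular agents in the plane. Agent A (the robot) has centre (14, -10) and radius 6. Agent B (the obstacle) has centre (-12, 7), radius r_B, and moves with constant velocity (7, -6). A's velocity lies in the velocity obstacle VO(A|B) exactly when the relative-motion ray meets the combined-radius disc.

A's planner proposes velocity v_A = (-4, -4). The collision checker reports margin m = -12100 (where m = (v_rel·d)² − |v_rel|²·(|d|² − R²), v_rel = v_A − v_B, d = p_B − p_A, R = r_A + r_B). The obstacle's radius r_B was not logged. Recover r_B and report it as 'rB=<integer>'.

m = -12100
d = (-26, 17);  v_rel = (-11, 2),  |v_rel|² = 125
v_rel×d = (-11)·(17) − (2)·(-26) = -135
since m = R²·125 − (-135)²:  R² = (18225 + -12100) / 125 = 49
R = √49 = 7  ⇒  r_B = 7 − 6 = 1

rB=1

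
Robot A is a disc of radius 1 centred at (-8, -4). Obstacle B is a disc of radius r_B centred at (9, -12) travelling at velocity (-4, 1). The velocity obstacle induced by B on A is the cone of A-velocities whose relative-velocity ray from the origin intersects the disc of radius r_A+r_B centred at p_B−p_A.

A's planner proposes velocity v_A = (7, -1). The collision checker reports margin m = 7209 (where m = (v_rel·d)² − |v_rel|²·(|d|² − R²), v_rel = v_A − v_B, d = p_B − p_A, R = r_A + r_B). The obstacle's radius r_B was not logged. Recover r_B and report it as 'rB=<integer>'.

m = 7209
d = (17, -8);  v_rel = (11, -2),  |v_rel|² = 125
v_rel×d = (11)·(-8) − (-2)·(17) = -54
since m = R²·125 − (-54)²:  R² = (2916 + 7209) / 125 = 81
R = √81 = 9  ⇒  r_B = 9 − 1 = 8

rB=8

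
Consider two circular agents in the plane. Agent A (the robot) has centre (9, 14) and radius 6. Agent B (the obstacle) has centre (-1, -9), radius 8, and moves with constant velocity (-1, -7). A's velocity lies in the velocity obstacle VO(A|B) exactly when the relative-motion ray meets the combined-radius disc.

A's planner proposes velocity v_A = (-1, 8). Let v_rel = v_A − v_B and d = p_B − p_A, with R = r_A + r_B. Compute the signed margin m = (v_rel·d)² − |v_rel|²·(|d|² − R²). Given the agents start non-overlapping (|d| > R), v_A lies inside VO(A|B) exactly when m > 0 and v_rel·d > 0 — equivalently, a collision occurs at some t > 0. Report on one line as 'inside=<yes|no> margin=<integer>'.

d = (-10, -23),  |d|² = 629;  R = 6+8 = 14,  c = 629−14² = 433
v_rel = (0, 15),  |v_rel|² = 225;  v_rel·d = (0)·(-10) + (15)·(-23) = -345
225·t² + 690·t + 433 = 0  ⇒  m = (-345)² − 225·433 = 21600
m = 21600 > 0,  v_rel·d = -345 < 0  ⇒  outside

inside=no margin=21600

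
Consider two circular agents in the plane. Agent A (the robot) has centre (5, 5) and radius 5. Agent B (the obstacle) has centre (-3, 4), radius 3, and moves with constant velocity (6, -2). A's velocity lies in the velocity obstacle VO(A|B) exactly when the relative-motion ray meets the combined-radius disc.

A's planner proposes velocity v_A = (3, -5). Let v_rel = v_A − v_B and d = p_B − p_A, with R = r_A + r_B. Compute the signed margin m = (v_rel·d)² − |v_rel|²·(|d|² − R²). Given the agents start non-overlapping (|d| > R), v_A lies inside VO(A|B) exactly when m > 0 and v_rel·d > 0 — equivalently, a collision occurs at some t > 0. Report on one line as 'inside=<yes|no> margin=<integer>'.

d = (-8, -1),  |d|² = 65;  R = 5+3 = 8,  c = 65−8² = 1
v_rel = (-3, -3),  |v_rel|² = 18;  v_rel·d = (-3)·(-8) + (-3)·(-1) = 27
18·t² − 54·t + 1 = 0  ⇒  m = 27² − 18·1 = 711
m = 711 > 0,  v_rel·d = 27 > 0  ⇒  inside

inside=yes margin=711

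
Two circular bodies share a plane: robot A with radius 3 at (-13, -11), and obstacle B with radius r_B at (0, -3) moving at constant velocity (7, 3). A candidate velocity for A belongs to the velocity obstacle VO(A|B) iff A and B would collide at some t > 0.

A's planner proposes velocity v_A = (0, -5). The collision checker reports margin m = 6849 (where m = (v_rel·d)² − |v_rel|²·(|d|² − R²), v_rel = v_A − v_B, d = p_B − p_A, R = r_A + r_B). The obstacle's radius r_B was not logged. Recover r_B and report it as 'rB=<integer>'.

m = 6849
d = (13, 8);  v_rel = (-7, -8),  |v_rel|² = 113
v_rel×d = (-7)·(8) − (-8)·(13) = 48
since m = R²·113 − 48²:  R² = (2304 + 6849) / 113 = 81
R = √81 = 9  ⇒  r_B = 9 − 3 = 6

rB=6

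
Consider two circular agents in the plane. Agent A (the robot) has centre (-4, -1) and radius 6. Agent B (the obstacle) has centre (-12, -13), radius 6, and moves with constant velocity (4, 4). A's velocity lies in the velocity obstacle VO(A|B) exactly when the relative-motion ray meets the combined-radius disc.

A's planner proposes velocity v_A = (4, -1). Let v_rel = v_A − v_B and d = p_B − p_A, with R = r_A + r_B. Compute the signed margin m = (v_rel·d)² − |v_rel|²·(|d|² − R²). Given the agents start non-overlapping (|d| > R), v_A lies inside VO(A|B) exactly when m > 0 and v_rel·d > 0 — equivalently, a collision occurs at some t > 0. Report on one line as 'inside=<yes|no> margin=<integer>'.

d = (-8, -12),  |d|² = 208;  R = 6+6 = 12,  c = 208−12² = 64
v_rel = (0, -5),  |v_rel|² = 25;  v_rel·d = (0)·(-8) + (-5)·(-12) = 60
25·t² − 120·t + 64 = 0  ⇒  m = 60² − 25·64 = 2000
m = 2000 > 0,  v_rel·d = 60 > 0  ⇒  inside

inside=yes margin=2000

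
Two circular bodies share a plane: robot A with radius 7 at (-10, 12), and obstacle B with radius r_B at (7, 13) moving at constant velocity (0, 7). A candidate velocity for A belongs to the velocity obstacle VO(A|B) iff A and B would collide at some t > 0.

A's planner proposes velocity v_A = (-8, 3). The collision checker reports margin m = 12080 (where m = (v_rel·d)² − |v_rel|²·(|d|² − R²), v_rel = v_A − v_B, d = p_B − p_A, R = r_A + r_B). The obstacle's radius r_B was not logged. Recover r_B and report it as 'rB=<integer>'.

m = 12080
d = (17, 1);  v_rel = (-8, -4),  |v_rel|² = 80
v_rel×d = (-8)·(1) − (-4)·(17) = 60
since m = R²·80 − 60²:  R² = (3600 + 12080) / 80 = 196
R = √196 = 14  ⇒  r_B = 14 − 7 = 7

rB=7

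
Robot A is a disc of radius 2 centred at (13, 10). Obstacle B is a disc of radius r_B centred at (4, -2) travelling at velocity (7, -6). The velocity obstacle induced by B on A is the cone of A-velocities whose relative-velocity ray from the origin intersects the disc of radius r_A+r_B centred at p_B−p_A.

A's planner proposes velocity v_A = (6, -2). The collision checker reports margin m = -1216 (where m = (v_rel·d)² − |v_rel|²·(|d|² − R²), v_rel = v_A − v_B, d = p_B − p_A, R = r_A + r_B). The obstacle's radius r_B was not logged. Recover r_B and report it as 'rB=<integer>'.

m = -1216
d = (-9, -12);  v_rel = (-1, 4),  |v_rel|² = 17
v_rel×d = (-1)·(-12) − (4)·(-9) = 48
since m = R²·17 − 48²:  R² = (2304 + -1216) / 17 = 64
R = √64 = 8  ⇒  r_B = 8 − 2 = 6

rB=6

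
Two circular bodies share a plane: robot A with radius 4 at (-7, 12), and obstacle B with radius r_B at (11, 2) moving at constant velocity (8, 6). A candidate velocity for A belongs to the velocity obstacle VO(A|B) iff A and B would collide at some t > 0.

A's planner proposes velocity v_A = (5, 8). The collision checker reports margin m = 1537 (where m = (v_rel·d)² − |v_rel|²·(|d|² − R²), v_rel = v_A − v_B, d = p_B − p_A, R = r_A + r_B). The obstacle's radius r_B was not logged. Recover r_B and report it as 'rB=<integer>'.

m = 1537
d = (18, -10);  v_rel = (-3, 2),  |v_rel|² = 13
v_rel×d = (-3)·(-10) − (2)·(18) = -6
since m = R²·13 − (-6)²:  R² = (36 + 1537) / 13 = 121
R = √121 = 11  ⇒  r_B = 11 − 4 = 7

rB=7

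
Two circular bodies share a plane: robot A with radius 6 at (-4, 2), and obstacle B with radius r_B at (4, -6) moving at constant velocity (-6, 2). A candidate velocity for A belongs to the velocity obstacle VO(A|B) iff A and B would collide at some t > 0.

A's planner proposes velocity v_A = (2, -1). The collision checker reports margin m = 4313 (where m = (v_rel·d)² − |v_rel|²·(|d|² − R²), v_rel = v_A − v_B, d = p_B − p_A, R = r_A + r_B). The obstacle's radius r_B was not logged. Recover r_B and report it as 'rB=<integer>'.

m = 4313
d = (8, -8);  v_rel = (8, -3),  |v_rel|² = 73
v_rel×d = (8)·(-8) − (-3)·(8) = -40
since m = R²·73 − (-40)²:  R² = (1600 + 4313) / 73 = 81
R = √81 = 9  ⇒  r_B = 9 − 6 = 3

rB=3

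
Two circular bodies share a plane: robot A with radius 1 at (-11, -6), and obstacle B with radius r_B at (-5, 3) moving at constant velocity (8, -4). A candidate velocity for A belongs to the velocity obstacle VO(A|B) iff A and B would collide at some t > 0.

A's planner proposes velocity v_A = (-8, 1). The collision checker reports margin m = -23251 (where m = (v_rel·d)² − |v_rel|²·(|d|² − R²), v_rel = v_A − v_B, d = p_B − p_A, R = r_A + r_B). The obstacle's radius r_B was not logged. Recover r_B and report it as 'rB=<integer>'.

m = -23251
d = (6, 9);  v_rel = (-16, 5),  |v_rel|² = 281
v_rel×d = (-16)·(9) − (5)·(6) = -174
since m = R²·281 − (-174)²:  R² = (30276 + -23251) / 281 = 25
R = √25 = 5  ⇒  r_B = 5 − 1 = 4

rB=4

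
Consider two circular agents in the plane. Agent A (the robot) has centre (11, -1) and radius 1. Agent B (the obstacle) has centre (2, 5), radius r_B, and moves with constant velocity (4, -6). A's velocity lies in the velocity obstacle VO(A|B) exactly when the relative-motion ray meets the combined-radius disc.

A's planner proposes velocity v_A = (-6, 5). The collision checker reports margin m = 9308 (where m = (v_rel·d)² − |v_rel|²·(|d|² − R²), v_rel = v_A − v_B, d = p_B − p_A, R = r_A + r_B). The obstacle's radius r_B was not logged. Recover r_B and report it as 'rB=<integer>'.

m = 9308
d = (-9, 6);  v_rel = (-10, 11),  |v_rel|² = 221
v_rel×d = (-10)·(6) − (11)·(-9) = 39
since m = R²·221 − 39²:  R² = (1521 + 9308) / 221 = 49
R = √49 = 7  ⇒  r_B = 7 − 1 = 6

rB=6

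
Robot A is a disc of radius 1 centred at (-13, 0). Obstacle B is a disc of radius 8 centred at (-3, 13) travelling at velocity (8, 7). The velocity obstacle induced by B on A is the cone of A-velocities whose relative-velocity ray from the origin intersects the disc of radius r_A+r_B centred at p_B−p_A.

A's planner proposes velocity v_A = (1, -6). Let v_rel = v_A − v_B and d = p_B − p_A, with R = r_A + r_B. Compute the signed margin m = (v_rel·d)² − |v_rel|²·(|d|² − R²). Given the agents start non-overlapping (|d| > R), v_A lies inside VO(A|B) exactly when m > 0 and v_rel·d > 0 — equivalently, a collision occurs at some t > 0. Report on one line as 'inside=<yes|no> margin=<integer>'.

d = (10, 13),  |d|² = 269;  R = 1+8 = 9,  c = 269−9² = 188
v_rel = (-7, -13),  |v_rel|² = 218;  v_rel·d = (-7)·(10) + (-13)·(13) = -239
218·t² + 478·t + 188 = 0  ⇒  m = (-239)² − 218·188 = 16137
m = 16137 > 0,  v_rel·d = -239 < 0  ⇒  outside

inside=no margin=16137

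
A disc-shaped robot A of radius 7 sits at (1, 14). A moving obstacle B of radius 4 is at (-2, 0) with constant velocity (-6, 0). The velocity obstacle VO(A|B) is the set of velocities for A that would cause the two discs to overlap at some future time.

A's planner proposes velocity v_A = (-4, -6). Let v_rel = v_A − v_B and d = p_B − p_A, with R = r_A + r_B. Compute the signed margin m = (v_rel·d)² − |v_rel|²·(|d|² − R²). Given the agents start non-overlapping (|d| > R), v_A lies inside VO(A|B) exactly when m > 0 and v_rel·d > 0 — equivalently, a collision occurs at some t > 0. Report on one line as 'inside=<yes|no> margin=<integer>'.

d = (-3, -14),  |d|² = 205;  R = 7+4 = 11,  c = 205−11² = 84
v_rel = (2, -6),  |v_rel|² = 40;  v_rel·d = (2)·(-3) + (-6)·(-14) = 78
40·t² − 156·t + 84 = 0  ⇒  m = 78² − 40·84 = 2724
m = 2724 > 0,  v_rel·d = 78 > 0  ⇒  inside

inside=yes margin=2724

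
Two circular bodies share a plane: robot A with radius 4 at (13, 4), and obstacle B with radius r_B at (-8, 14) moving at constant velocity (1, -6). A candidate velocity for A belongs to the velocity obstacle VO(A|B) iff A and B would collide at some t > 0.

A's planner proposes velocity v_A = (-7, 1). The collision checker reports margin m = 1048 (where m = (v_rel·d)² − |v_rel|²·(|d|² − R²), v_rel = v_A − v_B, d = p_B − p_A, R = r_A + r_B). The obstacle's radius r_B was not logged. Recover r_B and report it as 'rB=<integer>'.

m = 1048
d = (-21, 10);  v_rel = (-8, 7),  |v_rel|² = 113
v_rel×d = (-8)·(10) − (7)·(-21) = 67
since m = R²·113 − 67²:  R² = (4489 + 1048) / 113 = 49
R = √49 = 7  ⇒  r_B = 7 − 4 = 3

rB=3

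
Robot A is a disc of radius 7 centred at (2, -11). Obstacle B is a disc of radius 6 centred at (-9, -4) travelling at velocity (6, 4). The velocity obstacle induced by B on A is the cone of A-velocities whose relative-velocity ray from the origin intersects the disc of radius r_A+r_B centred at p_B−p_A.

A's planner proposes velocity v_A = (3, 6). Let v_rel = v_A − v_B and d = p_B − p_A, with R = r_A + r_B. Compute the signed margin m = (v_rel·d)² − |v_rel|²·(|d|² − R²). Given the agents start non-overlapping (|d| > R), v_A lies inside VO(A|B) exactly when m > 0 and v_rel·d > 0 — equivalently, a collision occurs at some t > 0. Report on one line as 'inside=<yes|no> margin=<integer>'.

d = (-11, 7),  |d|² = 170;  R = 7+6 = 13,  c = 170−13² = 1
v_rel = (-3, 2),  |v_rel|² = 13;  v_rel·d = (-3)·(-11) + (2)·(7) = 47
13·t² − 94·t + 1 = 0  ⇒  m = 47² − 13·1 = 2196
m = 2196 > 0,  v_rel·d = 47 > 0  ⇒  inside

inside=yes margin=2196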